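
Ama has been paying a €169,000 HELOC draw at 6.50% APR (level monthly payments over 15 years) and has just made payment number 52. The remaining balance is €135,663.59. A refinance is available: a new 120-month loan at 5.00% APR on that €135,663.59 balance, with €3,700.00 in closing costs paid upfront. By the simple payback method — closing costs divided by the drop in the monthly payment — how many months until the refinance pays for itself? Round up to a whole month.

112 months

Current payment = 169,000 × 6.5%/12 / (1 − (1+0.0054167)^−180) = €1,472.17.
Refinanced payment = 135,663.59 × 0.0041667 / (1 − (1+0.0041667)^−120) = €1,438.92.
Monthly savings = €1,472.17 − €1,438.92 = €33.25.
Break-even = €3,700.00 / €33.25 = 111.28 → 112 months.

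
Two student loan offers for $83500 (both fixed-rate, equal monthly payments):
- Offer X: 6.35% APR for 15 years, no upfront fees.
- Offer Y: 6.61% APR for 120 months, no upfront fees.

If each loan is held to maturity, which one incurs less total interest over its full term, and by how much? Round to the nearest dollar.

Offer Y by $15,355

Offer X: at 6.35% the monthly rate is 0.0052917, so the payment is 83,500 × 0.0052917 / (1 − 1.0052917^−180) = $720.51.
Total interest on Offer X = 180 × $720.51 − $83,500 = $46,191.80.
Offer Y: monthly rate = 6.61%/12 = 0.0055083; payment = 83,500 × 0.0055083 / (1 − (1+0.0055083)^−120) = $952.81.
Total interest on Offer Y = 120 × $952.81 − $83,500 = $30,837.20.
Offer Y is lower by $15,354.60.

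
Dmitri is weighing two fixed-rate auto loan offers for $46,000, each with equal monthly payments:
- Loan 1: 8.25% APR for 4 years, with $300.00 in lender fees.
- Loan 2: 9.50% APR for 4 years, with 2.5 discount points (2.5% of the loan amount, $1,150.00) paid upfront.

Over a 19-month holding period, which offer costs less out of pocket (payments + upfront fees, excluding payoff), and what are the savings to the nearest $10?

Loan 1: monthly rate = 8.25%/12 = 0.0068750; payment = 46,000 × 0.0068750 / (1 − (1+0.0068750)^−48) = $1,128.40.
Loan 2: at 9.50% the monthly rate is 0.0079167, so the payment is 46,000 × 0.0079167 / (1 − 1.0079167^−48) = $1,155.66.
Over 19 months: Loan 1 costs 19 × $1,128.40 + $300.00 = $21,739.60; Loan 2 costs 19 × $1,155.66 + $1,150.00 = $23,107.54.
Loan 1 is cheaper by $23,107.54 − $21,739.60 = $1,367.94.

Loan 1 by $1,370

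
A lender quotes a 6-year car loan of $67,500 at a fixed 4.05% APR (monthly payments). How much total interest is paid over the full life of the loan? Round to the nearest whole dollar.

Monthly rate = 4.05%/12 = 0.0033750; payment = 67,500 × 0.0033750 / (1 − (1+0.0033750)^−72) = $1,057.59.
Total paid = 72 × $1,057.59 = $76,146.48; interest = $76,146.48 − $67,500 = $8,646.48.

$8,646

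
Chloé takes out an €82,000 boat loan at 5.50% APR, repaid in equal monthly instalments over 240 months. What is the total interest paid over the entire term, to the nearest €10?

€53,380

At 5.50% the monthly rate is 0.0045833, so the payment is 82,000 × 0.0045833 / (1 − 1.0045833^−240) = €564.07.
Total paid = 240 × €564.07 = €135,376.80; interest = €135,376.80 − €82,000 = €53,376.80.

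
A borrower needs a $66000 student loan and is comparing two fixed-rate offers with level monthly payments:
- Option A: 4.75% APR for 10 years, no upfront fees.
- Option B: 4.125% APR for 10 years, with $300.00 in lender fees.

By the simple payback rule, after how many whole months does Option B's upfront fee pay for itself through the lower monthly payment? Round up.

16 months

Option A: at 4.75% the monthly rate is 0.0039583, so the payment is 66,000 × 0.0039583 / (1 − 1.0039583^−120) = $692.00.
Option B: monthly rate = 4.125%/12 = 0.0034375; payment = 66,000 × 0.0034375 / (1 − (1+0.0034375)^−120) = $672.15.
Monthly savings = $692.00 − $672.15 = $19.85.
Break-even = $300.00 / $19.85 = 15.11 → 16 months.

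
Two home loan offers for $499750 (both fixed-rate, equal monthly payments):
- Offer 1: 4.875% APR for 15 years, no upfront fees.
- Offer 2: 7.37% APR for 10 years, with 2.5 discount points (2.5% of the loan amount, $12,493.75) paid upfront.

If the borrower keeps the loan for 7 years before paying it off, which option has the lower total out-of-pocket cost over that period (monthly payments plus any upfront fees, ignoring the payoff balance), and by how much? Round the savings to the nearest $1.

Offer 1: at 4.875% the monthly rate is 0.0040625, so the payment is 499,750 × 0.0040625 / (1 − 1.0040625^−180) = $3,919.53.
Offer 2: at 7.37% the monthly rate is 0.0061417, so the payment is 499,750 × 0.0061417 / (1 − 1.0061417^−120) = $5,898.27.
Over 84 months: Offer 1 costs 84 × $3,919.53 = $329,240.52; Offer 2 costs 84 × $5,898.27 + $12,493.75 = $507,948.43.
Offer 1 is cheaper by $507,948.43 − $329,240.52 = $178,707.91.

Offer 1 by $178,708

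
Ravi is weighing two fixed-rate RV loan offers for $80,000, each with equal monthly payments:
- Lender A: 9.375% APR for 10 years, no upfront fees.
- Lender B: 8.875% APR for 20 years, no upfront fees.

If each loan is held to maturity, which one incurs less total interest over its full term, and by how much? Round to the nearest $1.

Lender A by $47,641

Lender A: at 9.375% the monthly rate is 0.0078125, so the payment is 80,000 × 0.0078125 / (1 − 1.0078125^−120) = $1,029.71.
Total interest on Lender A = 120 × $1,029.71 − $80,000 = $43,565.20.
Lender B: monthly rate = 8.875%/12 = 0.0073958; payment = 80,000 × 0.0073958 / (1 − (1+0.0073958)^−240) = $713.36.
Total interest on Lender B = 240 × $713.36 − $80,000 = $91,206.40.
Lender A is lower by $47,641.20.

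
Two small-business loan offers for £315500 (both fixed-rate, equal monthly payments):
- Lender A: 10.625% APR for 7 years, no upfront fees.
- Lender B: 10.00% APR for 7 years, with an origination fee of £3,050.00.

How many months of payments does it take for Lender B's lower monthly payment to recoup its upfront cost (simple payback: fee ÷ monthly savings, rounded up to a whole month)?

Lender A: at 10.625% the monthly rate is 0.0088542, so the payment is 315,500 × 0.0088542 / (1 − 1.0088542^−84) = £5,340.12.
Lender B: at 10.00% the monthly rate is 0.0083333, so the payment is 315,500 × 0.0083333 / (1 − 1.0083333^−84) = £5,237.67.
Monthly savings = £5,340.12 − £5,237.67 = £102.45.
Break-even = £3,050.00 / £102.45 = 29.77 → 30 months.

30 months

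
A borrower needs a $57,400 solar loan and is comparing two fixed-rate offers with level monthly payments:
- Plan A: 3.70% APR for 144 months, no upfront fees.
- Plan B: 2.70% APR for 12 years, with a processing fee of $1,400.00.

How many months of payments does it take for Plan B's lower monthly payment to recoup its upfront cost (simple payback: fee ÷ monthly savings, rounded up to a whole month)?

Plan A: at 3.70% the monthly rate is 0.0030833, so the payment is 57,400 × 0.0030833 / (1 − 1.0030833^−144) = $494.23.
Plan B: at 2.70% the monthly rate is 0.0022500, so the payment is 57,400 × 0.0022500 / (1 − 1.0022500^−144) = $467.11.
Monthly savings = $494.23 − $467.11 = $27.12.
Break-even = $1,400.00 / $27.12 = 51.62 → 52 months.

52 months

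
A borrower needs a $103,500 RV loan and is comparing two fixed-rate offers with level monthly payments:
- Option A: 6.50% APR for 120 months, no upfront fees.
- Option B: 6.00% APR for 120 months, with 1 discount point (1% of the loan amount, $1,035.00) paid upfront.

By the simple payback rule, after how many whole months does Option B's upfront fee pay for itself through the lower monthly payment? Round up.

Option A: at 6.50% the monthly rate is 0.0054167, so the payment is 103,500 × 0.0054167 / (1 − 1.0054167^−120) = $1,175.22.
Option B: monthly rate = 6%/12 = 0.0050000; payment = 103,500 × 0.0050000 / (1 − (1+0.0050000)^−120) = $1,149.06.
Monthly savings = $1,175.22 − $1,149.06 = $26.16.
Break-even = $1,035.00 / $26.16 = 39.56 → 40 months.

40 months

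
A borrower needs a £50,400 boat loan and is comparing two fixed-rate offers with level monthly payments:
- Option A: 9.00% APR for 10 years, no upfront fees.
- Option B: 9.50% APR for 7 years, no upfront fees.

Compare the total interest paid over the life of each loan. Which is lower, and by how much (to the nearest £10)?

Option A: monthly rate = 9%/12 = 0.0075000; payment = 50,400 × 0.0075000 / (1 − (1+0.0075000)^−120) = £638.45.
Total interest on Option A = 120 × £638.45 − £50,400 = £26,214.00.
Option B: at 9.50% the monthly rate is 0.0079167, so the payment is 50,400 × 0.0079167 / (1 − 1.0079167^−84) = £823.74.
Total interest on Option B = 84 × £823.74 − £50,400 = £18,794.16.
Option B is lower by £7,419.84.

Option B by £7,420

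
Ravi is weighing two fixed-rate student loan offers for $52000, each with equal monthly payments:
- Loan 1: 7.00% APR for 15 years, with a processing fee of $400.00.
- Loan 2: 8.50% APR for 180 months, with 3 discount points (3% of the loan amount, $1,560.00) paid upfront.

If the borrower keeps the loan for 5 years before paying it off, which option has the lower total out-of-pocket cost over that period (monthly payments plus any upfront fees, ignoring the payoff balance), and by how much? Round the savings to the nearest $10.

Loan 1 by $3,840

Loan 1: at 7.00% the monthly rate is 0.0058333, so the payment is 52,000 × 0.0058333 / (1 − 1.0058333^−180) = $467.39.
Loan 2: monthly rate = 8.5%/12 = 0.0070833; payment = 52,000 × 0.0070833 / (1 − (1+0.0070833)^−180) = $512.06.
Over 60 months: Loan 1 costs 60 × $467.39 + $400.00 = $28,443.40; Loan 2 costs 60 × $512.06 + $1,560.00 = $32,283.60.
Loan 1 is cheaper by $32,283.60 − $28,443.40 = $3,840.20.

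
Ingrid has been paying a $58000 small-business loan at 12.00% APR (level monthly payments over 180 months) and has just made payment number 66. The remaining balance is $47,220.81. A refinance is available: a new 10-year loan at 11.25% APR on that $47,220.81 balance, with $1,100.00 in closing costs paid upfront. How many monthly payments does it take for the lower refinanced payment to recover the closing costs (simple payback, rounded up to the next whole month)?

Current payment = 58,000 × 12%/12 / (1 − (1+0.0100000)^−180) = $696.10.
Refinanced payment = 47,220.81 × 0.0093750 / (1 − (1+0.0093750)^−120) = $657.17.
Monthly savings = $696.10 − $657.17 = $38.93.
Break-even = $1,100.00 / $38.93 = 28.26 → 29 months.

29 months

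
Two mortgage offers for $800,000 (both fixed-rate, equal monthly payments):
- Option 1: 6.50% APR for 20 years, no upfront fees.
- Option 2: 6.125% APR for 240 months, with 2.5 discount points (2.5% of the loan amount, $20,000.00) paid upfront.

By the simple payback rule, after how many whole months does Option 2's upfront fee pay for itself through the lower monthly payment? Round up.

Option 1: at 6.50% the monthly rate is 0.0054167, so the payment is 800,000 × 0.0054167 / (1 − 1.0054167^−240) = $5,964.59.
Option 2: at 6.125% the monthly rate is 0.0051042, so the payment is 800,000 × 0.0051042 / (1 − 1.0051042^−240) = $5,789.29.
Monthly savings = $5,964.59 − $5,789.29 = $175.30.
Break-even = $20,000.00 / $175.30 = 114.09 → 115 months.

115 months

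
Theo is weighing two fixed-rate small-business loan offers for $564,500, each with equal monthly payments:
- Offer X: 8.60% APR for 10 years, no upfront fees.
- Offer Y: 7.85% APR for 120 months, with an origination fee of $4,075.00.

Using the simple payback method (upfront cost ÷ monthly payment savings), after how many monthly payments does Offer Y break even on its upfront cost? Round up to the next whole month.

19 months

Offer X: at 8.60% the monthly rate is 0.0071667, so the payment is 564,500 × 0.0071667 / (1 − 1.0071667^−120) = $7,029.22.
Offer Y: monthly rate = 7.85%/12 = 0.0065417; payment = 564,500 × 0.0065417 / (1 − (1+0.0065417)^−120) = $6,804.28.
Monthly savings = $7,029.22 − $6,804.28 = $224.94.
Break-even = $4,075.00 / $224.94 = 18.12 → 19 months.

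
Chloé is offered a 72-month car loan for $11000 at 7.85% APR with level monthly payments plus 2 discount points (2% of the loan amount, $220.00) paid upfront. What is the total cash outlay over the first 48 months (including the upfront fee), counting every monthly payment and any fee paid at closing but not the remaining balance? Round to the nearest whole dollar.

$9,439

At 7.85% the monthly rate is 0.0065417, so the payment is 11,000 × 0.0065417 / (1 − 1.0065417^−72) = $192.06.
Total outlay = 48 × $192.06 + $220.00 = $9,438.88.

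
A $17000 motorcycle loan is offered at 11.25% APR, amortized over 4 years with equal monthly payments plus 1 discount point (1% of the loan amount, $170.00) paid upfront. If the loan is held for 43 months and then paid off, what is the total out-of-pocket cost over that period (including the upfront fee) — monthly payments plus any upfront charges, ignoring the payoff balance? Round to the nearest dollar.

Monthly rate = 11.25%/12 = 0.0093750; payment = 17,000 × 0.0093750 / (1 − (1+0.0093750)^−48) = $441.44.
Total outlay = 43 × $441.44 + $170.00 = $19,151.92.

$19,152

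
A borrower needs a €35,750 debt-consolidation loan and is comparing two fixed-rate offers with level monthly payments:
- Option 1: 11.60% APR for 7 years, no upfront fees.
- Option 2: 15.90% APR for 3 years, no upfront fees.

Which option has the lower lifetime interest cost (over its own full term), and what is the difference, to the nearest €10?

Option 2 by €7,190

Option 1: at 11.60% the monthly rate is 0.0096667, so the payment is 35,750 × 0.0096667 / (1 − 1.0096667^−84) = €623.46.
Total interest on Option 1 = 84 × €623.46 − €35,750 = €16,620.64.
Option 2: monthly rate = 15.9%/12 = 0.0132500; payment = 35,750 × 0.0132500 / (1 − (1+0.0132500)^−36) = €1,255.10.
Total interest on Option 2 = 36 × €1,255.10 − €35,750 = €9,433.60.
Option 2 is lower by €7,187.04.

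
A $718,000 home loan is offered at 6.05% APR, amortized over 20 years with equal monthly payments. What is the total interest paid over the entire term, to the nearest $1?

At 6.05% the monthly rate is 0.0050417, so the payment is 718,000 × 0.0050417 / (1 − 1.0050417^−240) = $5,164.71.
Total paid = 240 × $5,164.71 = $1,239,530.40; interest = $1,239,530.40 − $718,000 = $521,530.40.

$521,530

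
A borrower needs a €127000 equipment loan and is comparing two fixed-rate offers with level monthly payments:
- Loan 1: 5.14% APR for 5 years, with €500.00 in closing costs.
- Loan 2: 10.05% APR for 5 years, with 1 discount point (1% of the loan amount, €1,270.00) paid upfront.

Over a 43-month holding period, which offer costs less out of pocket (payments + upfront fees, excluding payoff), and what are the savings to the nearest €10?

Loan 1: monthly rate = 5.14%/12 = 0.0042833; payment = 127,000 × 0.0042833 / (1 − (1+0.0042833)^−60) = €2,404.80.
Loan 2: at 10.05% the monthly rate is 0.0083750, so the payment is 127,000 × 0.0083750 / (1 − 1.0083750^−60) = €2,701.50.
Over 43 months: Loan 1 costs 43 × €2,404.80 + €500.00 = €103,906.40; Loan 2 costs 43 × €2,701.50 + €1,270.00 = €117,434.50.
Loan 1 is cheaper by €117,434.50 − €103,906.40 = €13,528.10.

Loan 1 by €13,530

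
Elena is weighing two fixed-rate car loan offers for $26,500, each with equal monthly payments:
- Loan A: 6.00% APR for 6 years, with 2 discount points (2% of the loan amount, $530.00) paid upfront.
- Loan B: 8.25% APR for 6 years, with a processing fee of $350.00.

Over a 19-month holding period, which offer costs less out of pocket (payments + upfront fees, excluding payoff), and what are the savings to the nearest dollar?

Loan A by $365

Loan A: monthly rate = 6%/12 = 0.0050000; payment = 26,500 × 0.0050000 / (1 − (1+0.0050000)^−72) = $439.18.
Loan B: at 8.25% the monthly rate is 0.0068750, so the payment is 26,500 × 0.0068750 / (1 − 1.0068750^−72) = $467.87.
Over 19 months: Loan A costs 19 × $439.18 + $530.00 = $8,874.42; Loan B costs 19 × $467.87 + $350.00 = $9,239.53.
Loan A is cheaper by $9,239.53 − $8,874.42 = $365.11.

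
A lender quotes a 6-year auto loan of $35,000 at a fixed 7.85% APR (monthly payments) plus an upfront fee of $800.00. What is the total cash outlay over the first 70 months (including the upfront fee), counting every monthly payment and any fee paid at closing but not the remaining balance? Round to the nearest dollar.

Monthly rate = 7.85%/12 = 0.0065417; payment = 35,000 × 0.0065417 / (1 − (1+0.0065417)^−72) = $611.10.
Total outlay = 70 × $611.10 + $800.00 = $43,577.00.

$43,577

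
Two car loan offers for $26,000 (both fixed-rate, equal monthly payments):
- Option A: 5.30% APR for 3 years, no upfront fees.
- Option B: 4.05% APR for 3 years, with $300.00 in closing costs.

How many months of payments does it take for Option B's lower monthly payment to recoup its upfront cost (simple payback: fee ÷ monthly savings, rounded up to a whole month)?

21 months

Option A: at 5.30% the monthly rate is 0.0044167, so the payment is 26,000 × 0.0044167 / (1 − 1.0044167^−36) = $782.75.
Option B: monthly rate = 4.05%/12 = 0.0033750; payment = 26,000 × 0.0033750 / (1 − (1+0.0033750)^−36) = $768.20.
Monthly savings = $782.75 − $768.20 = $14.55.
Break-even = $300.00 / $14.55 = 20.62 → 21 months.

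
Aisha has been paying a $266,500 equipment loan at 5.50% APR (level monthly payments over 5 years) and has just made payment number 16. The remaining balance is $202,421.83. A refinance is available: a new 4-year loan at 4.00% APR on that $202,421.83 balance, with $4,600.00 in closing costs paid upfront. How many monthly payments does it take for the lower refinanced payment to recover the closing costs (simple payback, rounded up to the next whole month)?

Current payment = 266,500 × 5.5%/12 / (1 − (1+0.0045833)^−60) = $5,090.46.
Refinanced payment = 202,421.83 × 0.0033333 / (1 − (1+0.0033333)^−48) = $4,570.49.
Monthly savings = $5,090.46 − $4,570.49 = $519.97.
Break-even = $4,600.00 / $519.97 = 8.85 → 9 months.

9 months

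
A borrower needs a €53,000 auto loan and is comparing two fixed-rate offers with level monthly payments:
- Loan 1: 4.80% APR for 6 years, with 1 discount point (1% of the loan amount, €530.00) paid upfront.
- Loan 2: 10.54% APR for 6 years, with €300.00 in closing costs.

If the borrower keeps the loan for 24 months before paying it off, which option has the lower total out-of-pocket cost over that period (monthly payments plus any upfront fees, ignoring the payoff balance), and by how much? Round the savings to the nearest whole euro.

Loan 1 by €3,315

Loan 1: monthly rate = 4.8%/12 = 0.0040000; payment = 53,000 × 0.0040000 / (1 − (1+0.0040000)^−72) = €848.65.
Loan 2: monthly rate = 10.54%/12 = 0.0087833; payment = 53,000 × 0.0087833 / (1 − (1+0.0087833)^−72) = €996.36.
Over 24 months: Loan 1 costs 24 × €848.65 + €530.00 = €20,897.60; Loan 2 costs 24 × €996.36 + €300.00 = €24,212.64.
Loan 1 is cheaper by €24,212.64 − €20,897.60 = €3,315.04.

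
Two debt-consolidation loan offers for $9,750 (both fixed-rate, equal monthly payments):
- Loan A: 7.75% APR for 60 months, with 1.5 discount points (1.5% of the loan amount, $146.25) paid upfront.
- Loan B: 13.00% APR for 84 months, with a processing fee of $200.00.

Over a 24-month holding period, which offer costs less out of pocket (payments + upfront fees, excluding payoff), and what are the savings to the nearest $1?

Loan B by $406

Loan A: monthly rate = 7.75%/12 = 0.0064583; payment = 9,750 × 0.0064583 / (1 − (1+0.0064583)^−60) = $196.53.
Loan B: monthly rate = 13%/12 = 0.0108333; payment = 9,750 × 0.0108333 / (1 − (1+0.0108333)^−84) = $177.37.
Over 24 months: Loan A costs 24 × $196.53 + $146.25 = $4,862.97; Loan B costs 24 × $177.37 + $200.00 = $4,456.88.
Loan B is cheaper by $4,862.97 − $4,456.88 = $406.09.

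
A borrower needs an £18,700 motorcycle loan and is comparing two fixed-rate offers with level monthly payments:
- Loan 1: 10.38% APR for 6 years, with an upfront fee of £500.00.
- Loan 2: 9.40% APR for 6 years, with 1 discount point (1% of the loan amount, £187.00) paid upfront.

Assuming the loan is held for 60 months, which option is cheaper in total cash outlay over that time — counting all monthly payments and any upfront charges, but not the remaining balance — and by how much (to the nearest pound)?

Loan 1: at 10.38% the monthly rate is 0.0086500, so the payment is 18,700 × 0.0086500 / (1 − 1.0086500^−72) = £350.03.
Loan 2: at 9.40% the monthly rate is 0.0078333, so the payment is 18,700 × 0.0078333 / (1 − 1.0078333^−72) = £340.80.
Over 60 months: Loan 1 costs 60 × £350.03 + £500.00 = £21,501.80; Loan 2 costs 60 × £340.80 + £187.00 = £20,635.00.
Loan 2 is cheaper by £21,501.80 − £20,635.00 = £866.80.

Loan 2 by £867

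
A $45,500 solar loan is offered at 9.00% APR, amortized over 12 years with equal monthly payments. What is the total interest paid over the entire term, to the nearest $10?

$29,060

Monthly rate = 9%/12 = 0.0075000; payment = 45,500 × 0.0075000 / (1 − (1+0.0075000)^−144) = $517.80.
Total paid = 144 × $517.80 = $74,563.20; interest = $74,563.20 − $45,500 = $29,063.20.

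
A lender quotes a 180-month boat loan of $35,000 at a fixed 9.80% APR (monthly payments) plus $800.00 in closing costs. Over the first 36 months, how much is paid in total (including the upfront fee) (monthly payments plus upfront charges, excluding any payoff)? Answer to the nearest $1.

$14,186

Monthly rate = 9.8%/12 = 0.0081667; payment = 35,000 × 0.0081667 / (1 − (1+0.0081667)^−180) = $371.84.
Total outlay = 36 × $371.84 + $800.00 = $14,186.24.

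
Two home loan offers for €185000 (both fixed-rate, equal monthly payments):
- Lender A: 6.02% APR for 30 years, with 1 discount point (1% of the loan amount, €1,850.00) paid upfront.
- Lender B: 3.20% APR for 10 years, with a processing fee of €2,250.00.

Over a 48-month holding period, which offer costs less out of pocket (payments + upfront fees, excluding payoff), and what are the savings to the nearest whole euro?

Lender A: at 6.02% the monthly rate is 0.0050167, so the payment is 185,000 × 0.0050167 / (1 − 1.0050167^−360) = €1,111.55.
Lender B: at 3.20% the monthly rate is 0.0026667, so the payment is 185,000 × 0.0026667 / (1 − 1.0026667^−120) = €1,803.50.
Over 48 months: Lender A costs 48 × €1,111.55 + €1,850.00 = €55,204.40; Lender B costs 48 × €1,803.50 + €2,250.00 = €88,818.00.
Lender A is cheaper by €88,818.00 − €55,204.40 = €33,613.60.

Lender A by €33,614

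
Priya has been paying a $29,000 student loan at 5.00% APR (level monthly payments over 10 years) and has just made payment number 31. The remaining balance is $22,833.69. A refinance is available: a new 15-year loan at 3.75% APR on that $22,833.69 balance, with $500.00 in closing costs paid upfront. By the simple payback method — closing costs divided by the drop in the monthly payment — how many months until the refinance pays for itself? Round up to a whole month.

4 months

Current payment = 29,000 × 5%/12 / (1 − (1+0.0041667)^−120) = $307.59.
Refinanced payment = 22,833.69 × 0.0031250 / (1 − (1+0.0031250)^−180) = $166.05.
Monthly savings = $307.59 − $166.05 = $141.54.
Break-even = $500.00 / $141.54 = 3.53 → 4 months.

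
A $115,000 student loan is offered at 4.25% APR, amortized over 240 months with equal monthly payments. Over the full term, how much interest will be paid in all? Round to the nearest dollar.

$55,909

Monthly rate = 4.25%/12 = 0.0035417; payment = 115,000 × 0.0035417 / (1 − (1+0.0035417)^−240) = $712.12.
Total paid = 240 × $712.12 = $170,908.80; interest = $170,908.80 − $115,000 = $55,908.80.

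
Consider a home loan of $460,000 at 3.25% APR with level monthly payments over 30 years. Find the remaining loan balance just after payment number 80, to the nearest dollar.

With monthly rate i = 3.25%/12 = 0.0027083, the balance after k of n payments is P · [(1+i)^n − (1+i)^k] / [(1+i)^n − 1].
(1+0.0027083)^360 = 2.64767545 and (1+0.0027083)^80 = 1.24156638, so the balance is 460,000 × (2.64767545 − 1.24156638) / (2.64767545 − 1) = $392,559.21.

$392,559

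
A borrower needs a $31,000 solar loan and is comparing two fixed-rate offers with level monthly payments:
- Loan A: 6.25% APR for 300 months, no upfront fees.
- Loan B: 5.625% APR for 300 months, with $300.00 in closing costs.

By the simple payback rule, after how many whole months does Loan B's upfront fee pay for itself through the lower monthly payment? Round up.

Loan A: at 6.25% the monthly rate is 0.0052083, so the payment is 31,000 × 0.0052083 / (1 − 1.0052083^−300) = $204.50.
Loan B: monthly rate = 5.625%/12 = 0.0046875; payment = 31,000 × 0.0046875 / (1 − (1+0.0046875)^−300) = $192.69.
Monthly savings = $204.50 − $192.69 = $11.81.
Break-even = $300.00 / $11.81 = 25.40 → 26 months.

26 months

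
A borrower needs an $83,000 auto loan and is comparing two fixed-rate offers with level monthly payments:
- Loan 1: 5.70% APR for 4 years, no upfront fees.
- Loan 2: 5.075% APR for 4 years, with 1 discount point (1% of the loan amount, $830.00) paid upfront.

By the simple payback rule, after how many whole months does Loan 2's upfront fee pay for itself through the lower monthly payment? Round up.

36 months

Loan 1: at 5.70% the monthly rate is 0.0047500, so the payment is 83,000 × 0.0047500 / (1 − 1.0047500^−48) = $1,937.86.
Loan 2: monthly rate = 5.075%/12 = 0.0042292; payment = 83,000 × 0.0042292 / (1 − (1+0.0042292)^−48) = $1,914.25.
Monthly savings = $1,937.86 − $1,914.25 = $23.61.
Break-even = $830.00 / $23.61 = 35.15 → 36 months.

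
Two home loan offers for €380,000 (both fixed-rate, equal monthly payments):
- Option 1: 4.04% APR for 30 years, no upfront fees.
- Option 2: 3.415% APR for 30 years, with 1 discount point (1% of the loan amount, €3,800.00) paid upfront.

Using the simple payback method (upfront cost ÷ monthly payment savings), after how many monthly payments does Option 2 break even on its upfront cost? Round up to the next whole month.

29 months

Option 1: at 4.04% the monthly rate is 0.0033667, so the payment is 380,000 × 0.0033667 / (1 − 1.0033667^−360) = €1,822.95.
Option 2: monthly rate = 3.415%/12 = 0.0028458; payment = 380,000 × 0.0028458 / (1 − (1+0.0028458)^−360) = €1,688.39.
Monthly savings = €1,822.95 − €1,688.39 = €134.56.
Break-even = €3,800.00 / €134.56 = 28.24 → 29 months.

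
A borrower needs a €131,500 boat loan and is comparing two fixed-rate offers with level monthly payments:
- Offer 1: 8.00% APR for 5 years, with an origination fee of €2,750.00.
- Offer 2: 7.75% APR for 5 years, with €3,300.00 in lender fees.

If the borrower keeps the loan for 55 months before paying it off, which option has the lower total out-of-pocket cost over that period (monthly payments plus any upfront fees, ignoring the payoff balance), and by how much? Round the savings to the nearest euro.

Offer 1: at 8.00% the monthly rate is 0.0066667, so the payment is 131,500 × 0.0066667 / (1 − 1.0066667^−60) = €2,666.35.
Offer 2: monthly rate = 7.75%/12 = 0.0064583; payment = 131,500 × 0.0064583 / (1 − (1+0.0064583)^−60) = €2,650.64.
Over 55 months: Offer 1 costs 55 × €2,666.35 + €2,750.00 = €149,399.25; Offer 2 costs 55 × €2,650.64 + €3,300.00 = €149,085.20.
Offer 2 is cheaper by €149,399.25 − €149,085.20 = €314.05.

Offer 2 by €314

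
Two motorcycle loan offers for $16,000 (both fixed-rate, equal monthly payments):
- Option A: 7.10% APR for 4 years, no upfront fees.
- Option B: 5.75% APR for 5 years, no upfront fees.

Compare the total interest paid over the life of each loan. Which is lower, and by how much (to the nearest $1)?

Option A by $22

Option A: at 7.10% the monthly rate is 0.0059167, so the payment is 16,000 × 0.0059167 / (1 − 1.0059167^−48) = $383.88.
Total interest on Option A = 48 × $383.88 − $16,000 = $2,426.24.
Option B: monthly rate = 5.75%/12 = 0.0047917; payment = 16,000 × 0.0047917 / (1 − (1+0.0047917)^−60) = $307.47.
Total interest on Option B = 60 × $307.47 − $16,000 = $2,448.20.
Option A is lower by $21.96.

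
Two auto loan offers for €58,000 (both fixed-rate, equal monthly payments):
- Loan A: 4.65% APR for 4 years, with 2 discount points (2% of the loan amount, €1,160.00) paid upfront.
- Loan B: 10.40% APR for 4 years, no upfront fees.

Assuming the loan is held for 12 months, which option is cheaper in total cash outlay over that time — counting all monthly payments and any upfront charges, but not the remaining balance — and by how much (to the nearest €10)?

Loan A by €710

Loan A: monthly rate = 4.65%/12 = 0.0038750; payment = 58,000 × 0.0038750 / (1 − (1+0.0038750)^−48) = €1,326.52.
Loan B: monthly rate = 10.4%/12 = 0.0086667; payment = 58,000 × 0.0086667 / (1 − (1+0.0086667)^−48) = €1,482.20.
Over 12 months: Loan A costs 12 × €1,326.52 + €1,160.00 = €17,078.24; Loan B costs 12 × €1,482.20 = €17,786.40.
Loan A is cheaper by €17,786.40 − €17,078.24 = €708.16.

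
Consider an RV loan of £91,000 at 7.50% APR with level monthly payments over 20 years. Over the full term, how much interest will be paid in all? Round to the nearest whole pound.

£84,942

At 7.50% the monthly rate is 0.0062500, so the payment is 91,000 × 0.0062500 / (1 − 1.0062500^−240) = £733.09.
Total paid = 240 × £733.09 = £175,941.60; interest = £175,941.60 − £91,000 = £84,941.60.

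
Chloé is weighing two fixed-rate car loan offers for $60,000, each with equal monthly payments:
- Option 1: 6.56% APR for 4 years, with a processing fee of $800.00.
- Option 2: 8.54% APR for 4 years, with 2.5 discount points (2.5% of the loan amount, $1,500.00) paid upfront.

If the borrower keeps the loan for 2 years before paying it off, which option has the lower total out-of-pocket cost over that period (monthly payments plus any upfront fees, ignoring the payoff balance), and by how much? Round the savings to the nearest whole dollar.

Option 1 by $2,031

Option 1: monthly rate = 6.56%/12 = 0.0054667; payment = 60,000 × 0.0054667 / (1 − (1+0.0054667)^−48) = $1,424.56.
Option 2: at 8.54% the monthly rate is 0.0071167, so the payment is 60,000 × 0.0071167 / (1 − 1.0071167^−48) = $1,480.03.
Over 24 months: Option 1 costs 24 × $1,424.56 + $800.00 = $34,989.44; Option 2 costs 24 × $1,480.03 + $1,500.00 = $37,020.72.
Option 1 is cheaper by $37,020.72 − $34,989.44 = $2,031.28.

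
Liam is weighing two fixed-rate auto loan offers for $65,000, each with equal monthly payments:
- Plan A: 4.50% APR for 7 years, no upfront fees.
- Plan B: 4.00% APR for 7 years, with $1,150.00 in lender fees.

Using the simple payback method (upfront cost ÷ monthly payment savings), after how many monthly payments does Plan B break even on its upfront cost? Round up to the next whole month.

Plan A: monthly rate = 4.5%/12 = 0.0037500; payment = 65,000 × 0.0037500 / (1 − (1+0.0037500)^−84) = $903.51.
Plan B: at 4.00% the monthly rate is 0.0033333, so the payment is 65,000 × 0.0033333 / (1 − 1.0033333^−84) = $888.47.
Monthly savings = $903.51 − $888.47 = $15.04.
Break-even = $1,150.00 / $15.04 = 76.46 → 77 months.

77 months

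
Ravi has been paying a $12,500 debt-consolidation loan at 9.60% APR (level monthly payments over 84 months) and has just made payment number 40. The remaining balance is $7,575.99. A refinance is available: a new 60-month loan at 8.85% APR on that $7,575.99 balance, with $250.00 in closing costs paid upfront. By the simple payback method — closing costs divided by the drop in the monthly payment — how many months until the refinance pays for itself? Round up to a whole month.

Current payment = 12,500 × 9.6%/12 / (1 − (1+0.0080000)^−84) = $204.94.
Refinanced payment = 7,575.99 × 0.0073750 / (1 − (1+0.0073750)^−60) = $156.71.
Monthly savings = $204.94 − $156.71 = $48.23.
Break-even = $250.00 / $48.23 = 5.18 → 6 months.

6 months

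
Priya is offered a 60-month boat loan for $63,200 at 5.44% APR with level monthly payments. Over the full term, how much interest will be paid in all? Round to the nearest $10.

Monthly rate = 5.44%/12 = 0.0045333; payment = 63,200 × 0.0045333 / (1 − (1+0.0045333)^−60) = $1,205.44.
Total paid = 60 × $1,205.44 = $72,326.40; interest = $72,326.40 − $63,200 = $9,126.40.

$9,130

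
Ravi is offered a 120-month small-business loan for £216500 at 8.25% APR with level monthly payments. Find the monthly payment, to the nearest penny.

£2,655.43

Monthly rate = 8.25%/12 = 0.0068750; payment = 216,500 × 0.0068750 / (1 − (1+0.0068750)^−120) = £2,655.43.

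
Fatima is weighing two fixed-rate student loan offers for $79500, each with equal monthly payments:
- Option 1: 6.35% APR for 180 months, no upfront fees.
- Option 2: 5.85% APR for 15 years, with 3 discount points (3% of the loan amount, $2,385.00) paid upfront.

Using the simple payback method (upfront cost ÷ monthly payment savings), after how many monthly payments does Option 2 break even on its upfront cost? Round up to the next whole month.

111 months

Option 1: at 6.35% the monthly rate is 0.0052917, so the payment is 79,500 × 0.0052917 / (1 − 1.0052917^−180) = $685.99.
Option 2: monthly rate = 5.85%/12 = 0.0048750; payment = 79,500 × 0.0048750 / (1 − (1+0.0048750)^−180) = $664.44.
Monthly savings = $685.99 − $664.44 = $21.55.
Break-even = $2,385.00 / $21.55 = 110.67 → 111 months.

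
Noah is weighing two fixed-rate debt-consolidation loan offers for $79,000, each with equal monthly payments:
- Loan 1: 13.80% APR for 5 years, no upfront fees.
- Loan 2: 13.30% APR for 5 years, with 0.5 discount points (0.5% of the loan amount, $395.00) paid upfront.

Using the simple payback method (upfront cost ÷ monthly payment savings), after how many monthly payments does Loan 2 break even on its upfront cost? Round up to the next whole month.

20 months

Loan 1: at 13.80% the monthly rate is 0.0115000, so the payment is 79,000 × 0.0115000 / (1 − 1.0115000^−60) = $1,830.01.
Loan 2: at 13.30% the monthly rate is 0.0110833, so the payment is 79,000 × 0.0110833 / (1 − 1.0110833^−60) = $1,809.65.
Monthly savings = $1,830.01 − $1,809.65 = $20.36.
Break-even = $395.00 / $20.36 = 19.40 → 20 months.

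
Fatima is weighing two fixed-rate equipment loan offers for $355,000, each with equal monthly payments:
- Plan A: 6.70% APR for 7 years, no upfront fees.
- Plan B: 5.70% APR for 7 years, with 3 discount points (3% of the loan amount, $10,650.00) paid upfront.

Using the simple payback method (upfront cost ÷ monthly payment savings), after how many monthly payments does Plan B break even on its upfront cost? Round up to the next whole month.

Plan A: at 6.70% the monthly rate is 0.0055833, so the payment is 355,000 × 0.0055833 / (1 − 1.0055833^−84) = $5,305.99.
Plan B: at 5.70% the monthly rate is 0.0047500, so the payment is 355,000 × 0.0047500 / (1 − 1.0047500^−84) = $5,135.13.
Monthly savings = $5,305.99 − $5,135.13 = $170.86.
Break-even = $10,650.00 / $170.86 = 62.33 → 63 months.

63 months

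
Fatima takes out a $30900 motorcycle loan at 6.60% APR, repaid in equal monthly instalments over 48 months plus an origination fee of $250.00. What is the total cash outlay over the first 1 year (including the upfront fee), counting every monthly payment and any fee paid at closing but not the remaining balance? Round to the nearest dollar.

At 6.60% the monthly rate is 0.0055000, so the payment is 30,900 × 0.0055000 / (1 − 1.0055000^−48) = $734.22.
Total outlay = 12 × $734.22 + $250.00 = $9,060.64.

$9,061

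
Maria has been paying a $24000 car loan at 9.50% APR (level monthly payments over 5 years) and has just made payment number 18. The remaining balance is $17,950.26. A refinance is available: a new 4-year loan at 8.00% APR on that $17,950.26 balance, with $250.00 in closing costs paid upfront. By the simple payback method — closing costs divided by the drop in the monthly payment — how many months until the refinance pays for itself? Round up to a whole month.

4 months

Current payment = 24,000 × 9.5%/12 / (1 − (1+0.0079167)^−60) = $504.04.
Refinanced payment = 17,950.26 × 0.0066667 / (1 − (1+0.0066667)^−48) = $438.22.
Monthly savings = $504.04 − $438.22 = $65.82.
Break-even = $250.00 / $65.82 = 3.80 → 4 months.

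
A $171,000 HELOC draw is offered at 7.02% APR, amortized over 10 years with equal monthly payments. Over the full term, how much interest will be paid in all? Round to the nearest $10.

$67,470

At 7.02% the monthly rate is 0.0058500, so the payment is 171,000 × 0.0058500 / (1 − 1.0058500^−120) = $1,987.22.
Total paid = 120 × $1,987.22 = $238,466.40; interest = $238,466.40 − $171,000 = $67,466.40.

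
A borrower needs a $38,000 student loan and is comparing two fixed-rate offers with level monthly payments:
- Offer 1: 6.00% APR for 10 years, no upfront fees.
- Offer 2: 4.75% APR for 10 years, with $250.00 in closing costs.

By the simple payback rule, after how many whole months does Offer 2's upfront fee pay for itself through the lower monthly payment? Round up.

11 months

Offer 1: monthly rate = 6%/12 = 0.0050000; payment = 38,000 × 0.0050000 / (1 − (1+0.0050000)^−120) = $421.88.
Offer 2: monthly rate = 4.75%/12 = 0.0039583; payment = 38,000 × 0.0039583 / (1 − (1+0.0039583)^−120) = $398.42.
Monthly savings = $421.88 − $398.42 = $23.46.
Break-even = $250.00 / $23.46 = 10.66 → 11 months.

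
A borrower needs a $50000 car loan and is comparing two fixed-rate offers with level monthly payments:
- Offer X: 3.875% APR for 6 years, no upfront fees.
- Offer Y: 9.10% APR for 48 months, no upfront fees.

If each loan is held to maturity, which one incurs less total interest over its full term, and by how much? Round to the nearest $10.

Offer X: at 3.875% the monthly rate is 0.0032292, so the payment is 50,000 × 0.0032292 / (1 − 1.0032292^−72) = $779.41.
Total interest on Offer X = 72 × $779.41 − $50,000 = $6,117.52.
Offer Y: at 9.10% the monthly rate is 0.0075833, so the payment is 50,000 × 0.0075833 / (1 − 1.0075833^−48) = $1,246.63.
Total interest on Offer Y = 48 × $1,246.63 − $50,000 = $9,838.24.
Offer X is lower by $3,720.72.

Offer X by $3,720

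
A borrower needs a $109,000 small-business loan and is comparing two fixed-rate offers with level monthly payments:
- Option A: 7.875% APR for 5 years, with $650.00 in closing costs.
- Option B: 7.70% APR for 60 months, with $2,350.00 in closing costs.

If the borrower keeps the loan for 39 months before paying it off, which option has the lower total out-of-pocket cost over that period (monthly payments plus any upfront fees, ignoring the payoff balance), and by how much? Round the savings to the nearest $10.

Option A: monthly rate = 7.875%/12 = 0.0065625; payment = 109,000 × 0.0065625 / (1 − (1+0.0065625)^−60) = $2,203.61.
Option B: at 7.70% the monthly rate is 0.0064167, so the payment is 109,000 × 0.0064167 / (1 − 1.0064167^−60) = $2,194.51.
Over 39 months: Option A costs 39 × $2,203.61 + $650.00 = $86,590.79; Option B costs 39 × $2,194.51 + $2,350.00 = $87,935.89.
Option A is cheaper by $87,935.89 − $86,590.79 = $1,345.10.

Option A by $1,350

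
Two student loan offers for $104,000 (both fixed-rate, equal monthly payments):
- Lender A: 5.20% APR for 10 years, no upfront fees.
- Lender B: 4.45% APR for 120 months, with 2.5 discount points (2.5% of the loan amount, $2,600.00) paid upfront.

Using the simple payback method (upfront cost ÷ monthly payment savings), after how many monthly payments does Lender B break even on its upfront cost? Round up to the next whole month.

Lender A: at 5.20% the monthly rate is 0.0043333, so the payment is 104,000 × 0.0043333 / (1 − 1.0043333^−120) = $1,113.28.
Lender B: at 4.45% the monthly rate is 0.0037083, so the payment is 104,000 × 0.0037083 / (1 − 1.0037083^−120) = $1,075.33.
Monthly savings = $1,113.28 − $1,075.33 = $37.95.
Break-even = $2,600.00 / $37.95 = 68.51 → 69 months.

69 months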